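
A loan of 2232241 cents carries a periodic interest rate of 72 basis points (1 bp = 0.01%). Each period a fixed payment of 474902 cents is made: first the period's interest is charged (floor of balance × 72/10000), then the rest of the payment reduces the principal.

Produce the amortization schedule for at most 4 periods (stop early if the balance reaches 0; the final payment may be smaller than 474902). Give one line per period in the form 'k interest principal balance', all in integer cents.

1. interest=⌊2232241·72/10000⌋=16072; principal=474902-16072=458830; balance=2232241-458830=1773411
2. interest=⌊1773411·72/10000⌋=12768; principal=474902-12768=462134; balance=1773411-462134=1311277
3. interest=⌊1311277·72/10000⌋=9441; principal=474902-9441=465461; balance=1311277-465461=845816
4. interest=⌊845816·72/10000⌋=6089; principal=474902-6089=468813; balance=845816-468813=377003

1 16072 458830 1773411
2 12768 462134 1311277
3 9441 465461 845816
4 6089 468813 377003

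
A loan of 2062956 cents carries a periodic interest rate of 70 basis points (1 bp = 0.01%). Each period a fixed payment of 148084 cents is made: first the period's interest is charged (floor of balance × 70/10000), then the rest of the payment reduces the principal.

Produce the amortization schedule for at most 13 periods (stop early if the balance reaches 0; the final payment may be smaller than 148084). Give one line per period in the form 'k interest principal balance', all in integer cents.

1 14440 133644 1929312
2 13505 134579 1794733
3 12563 135521 1659212
4 11614 136470 1522742
5 10659 137425 1385317
6 9697 138387 1246930
7 8728 139356 1107574
8 7753 140331 967243
9 6770 141314 825929
10 5781 142303 683626
11 4785 143299 540327
12 3782 144302 396025
13 2772 145312 250713

1. interest=⌊2062956·70/10000⌋=14440; principal=148084-14440=133644; balance=2062956-133644=1929312
2. interest=⌊1929312·70/10000⌋=13505; principal=148084-13505=134579; balance=1929312-134579=1794733
3. interest=⌊1794733·70/10000⌋=12563; principal=148084-12563=135521; balance=1794733-135521=1659212
4. interest=⌊1659212·70/10000⌋=11614; principal=148084-11614=136470; balance=1659212-136470=1522742
5. interest=⌊1522742·70/10000⌋=10659; principal=148084-10659=137425; balance=1522742-137425=1385317
6. interest=⌊1385317·70/10000⌋=9697; principal=148084-9697=138387; balance=1385317-138387=1246930
7. interest=⌊1246930·70/10000⌋=8728; principal=148084-8728=139356; balance=1246930-139356=1107574
8. interest=⌊1107574·70/10000⌋=7753; principal=148084-7753=140331; balance=1107574-140331=967243
9. interest=⌊967243·70/10000⌋=6770; principal=148084-6770=141314; balance=967243-141314=825929
10. interest=⌊825929·70/10000⌋=5781; principal=148084-5781=142303; balance=825929-142303=683626
11. interest=⌊683626·70/10000⌋=4785; principal=148084-4785=143299; balance=683626-143299=540327
12. interest=⌊540327·70/10000⌋=3782; principal=148084-3782=144302; balance=540327-144302=396025
13. interest=⌊396025·70/10000⌋=2772; principal=148084-2772=145312; balance=396025-145312=250713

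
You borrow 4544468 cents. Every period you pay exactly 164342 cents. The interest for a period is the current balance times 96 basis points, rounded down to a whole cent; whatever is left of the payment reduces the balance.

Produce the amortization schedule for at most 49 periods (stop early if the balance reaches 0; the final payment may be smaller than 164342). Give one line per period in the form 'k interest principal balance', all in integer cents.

1. interest=⌊4544468·96/10000⌋=43626; principal=164342-43626=120716; balance=4544468-120716=4423752
2. interest=⌊4423752·96/10000⌋=42468; principal=164342-42468=121874; balance=4423752-121874=4301878
3. interest=⌊4301878·96/10000⌋=41298; principal=164342-41298=123044; balance=4301878-123044=4178834
4. interest=⌊4178834·96/10000⌋=40116; principal=164342-40116=124226; balance=4178834-124226=4054608
5. interest=⌊4054608·96/10000⌋=38924; principal=164342-38924=125418; balance=4054608-125418=3929190
6. interest=⌊3929190·96/10000⌋=37720; principal=164342-37720=126622; balance=3929190-126622=3802568
7. interest=⌊3802568·96/10000⌋=36504; principal=164342-36504=127838; balance=3802568-127838=3674730
8. interest=⌊3674730·96/10000⌋=35277; principal=164342-35277=129065; balance=3674730-129065=3545665
9. interest=⌊3545665·96/10000⌋=34038; principal=164342-34038=130304; balance=3545665-130304=3415361
10. interest=⌊3415361·96/10000⌋=32787; principal=164342-32787=131555; balance=3415361-131555=3283806
11. interest=⌊3283806·96/10000⌋=31524; principal=164342-31524=132818; balance=3283806-132818=3150988
12. interest=⌊3150988·96/10000⌋=30249; principal=164342-30249=134093; balance=3150988-134093=3016895
13. interest=⌊3016895·96/10000⌋=28962; principal=164342-28962=135380; balance=3016895-135380=2881515
14. interest=⌊2881515·96/10000⌋=27662; principal=164342-27662=136680; balance=2881515-136680=2744835
15. interest=⌊2744835·96/10000⌋=26350; principal=164342-26350=137992; balance=2744835-137992=2606843
16. interest=⌊2606843·96/10000⌋=25025; principal=164342-25025=139317; balance=2606843-139317=2467526
17. interest=⌊2467526·96/10000⌋=23688; principal=164342-23688=140654; balance=2467526-140654=2326872
18. interest=⌊2326872·96/10000⌋=22337; principal=164342-22337=142005; balance=2326872-142005=2184867
19. interest=⌊2184867·96/10000⌋=20974; principal=164342-20974=143368; balance=2184867-143368=2041499
20. interest=⌊2041499·96/10000⌋=19598; principal=164342-19598=144744; balance=2041499-144744=1896755
21. interest=⌊1896755·96/10000⌋=18208; principal=164342-18208=146134; balance=1896755-146134=1750621
22. interest=⌊1750621·96/10000⌋=16805; principal=164342-16805=147537; balance=1750621-147537=1603084
23. interest=⌊1603084·96/10000⌋=15389; principal=164342-15389=148953; balance=1603084-148953=1454131
24. interest=⌊1454131·96/10000⌋=13959; principal=164342-13959=150383; balance=1454131-150383=1303748
25. interest=⌊1303748·96/10000⌋=12515; principal=164342-12515=151827; balance=1303748-151827=1151921
26. interest=⌊1151921·96/10000⌋=11058; principal=164342-11058=153284; balance=1151921-153284=998637
27. interest=⌊998637·96/10000⌋=9586; principal=164342-9586=154756; balance=998637-154756=843881
28. interest=⌊843881·96/10000⌋=8101; principal=164342-8101=156241; balance=843881-156241=687640
29. interest=⌊687640·96/10000⌋=6601; principal=164342-6601=157741; balance=687640-157741=529899
30. interest=⌊529899·96/10000⌋=5087; principal=164342-5087=159255; balance=529899-159255=370644
31. interest=⌊370644·96/10000⌋=3558; principal=164342-3558=160784; balance=370644-160784=209860
32. interest=⌊209860·96/10000⌋=2014; principal=164342-2014=162328; balance=209860-162328=47532
33. interest=⌊47532·96/10000⌋=456; principal=min(164342-456,47532)=47532; balance=47532-47532=0

1 43626 120716 4423752
2 42468 121874 4301878
3 41298 123044 4178834
4 40116 124226 4054608
5 38924 125418 3929190
6 37720 126622 3802568
7 36504 127838 3674730
8 35277 129065 3545665
9 34038 130304 3415361
10 32787 131555 3283806
11 31524 132818 3150988
12 30249 134093 3016895
13 28962 135380 2881515
14 27662 136680 2744835
15 26350 137992 2606843
16 25025 139317 2467526
17 23688 140654 2326872
18 22337 142005 2184867
19 20974 143368 2041499
20 19598 144744 1896755
21 18208 146134 1750621
22 16805 147537 1603084
23 15389 148953 1454131
24 13959 150383 1303748
25 12515 151827 1151921
26 11058 153284 998637
27 9586 154756 843881
28 8101 156241 687640
29 6601 157741 529899
30 5087 159255 370644
31 3558 160784 209860
32 2014 162328 47532
33 456 47532 0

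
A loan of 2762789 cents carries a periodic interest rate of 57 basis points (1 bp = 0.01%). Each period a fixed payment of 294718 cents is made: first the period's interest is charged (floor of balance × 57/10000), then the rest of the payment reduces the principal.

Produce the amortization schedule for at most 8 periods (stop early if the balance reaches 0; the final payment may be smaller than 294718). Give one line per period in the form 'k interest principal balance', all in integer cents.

1 15747 278971 2483818
2 14157 280561 2203257
3 12558 282160 1921097
4 10950 283768 1637329
5 9332 285386 1351943
6 7706 287012 1064931
7 6070 288648 776283
8 4424 290294 485989

1. interest=⌊2762789·57/10000⌋=15747; principal=294718-15747=278971; balance=2762789-278971=2483818
2. interest=⌊2483818·57/10000⌋=14157; principal=294718-14157=280561; balance=2483818-280561=2203257
3. interest=⌊2203257·57/10000⌋=12558; principal=294718-12558=282160; balance=2203257-282160=1921097
4. interest=⌊1921097·57/10000⌋=10950; principal=294718-10950=283768; balance=1921097-283768=1637329
5. interest=⌊1637329·57/10000⌋=9332; principal=294718-9332=285386; balance=1637329-285386=1351943
6. interest=⌊1351943·57/10000⌋=7706; principal=294718-7706=287012; balance=1351943-287012=1064931
7. interest=⌊1064931·57/10000⌋=6070; principal=294718-6070=288648; balance=1064931-288648=776283
8. interest=⌊776283·57/10000⌋=4424; principal=294718-4424=290294; balance=776283-290294=485989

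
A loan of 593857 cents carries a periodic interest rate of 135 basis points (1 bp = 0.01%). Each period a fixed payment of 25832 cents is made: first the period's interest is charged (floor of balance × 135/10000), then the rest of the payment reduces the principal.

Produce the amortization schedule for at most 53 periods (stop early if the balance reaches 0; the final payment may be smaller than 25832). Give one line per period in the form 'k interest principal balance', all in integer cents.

1. interest=⌊593857·135/10000⌋=8017; principal=25832-8017=17815; balance=593857-17815=576042
2. interest=⌊576042·135/10000⌋=7776; principal=25832-7776=18056; balance=576042-18056=557986
3. interest=⌊557986·135/10000⌋=7532; principal=25832-7532=18300; balance=557986-18300=539686
4. interest=⌊539686·135/10000⌋=7285; principal=25832-7285=18547; balance=539686-18547=521139
5. interest=⌊521139·135/10000⌋=7035; principal=25832-7035=18797; balance=521139-18797=502342
6. interest=⌊502342·135/10000⌋=6781; principal=25832-6781=19051; balance=502342-19051=483291
7. interest=⌊483291·135/10000⌋=6524; principal=25832-6524=19308; balance=483291-19308=463983
8. interest=⌊463983·135/10000⌋=6263; principal=25832-6263=19569; balance=463983-19569=444414
9. interest=⌊444414·135/10000⌋=5999; principal=25832-5999=19833; balance=444414-19833=424581
10. interest=⌊424581·135/10000⌋=5731; principal=25832-5731=20101; balance=424581-20101=404480
11. interest=⌊404480·135/10000⌋=5460; principal=25832-5460=20372; balance=404480-20372=384108
12. interest=⌊384108·135/10000⌋=5185; principal=25832-5185=20647; balance=384108-20647=363461
13. interest=⌊363461·135/10000⌋=4906; principal=25832-4906=20926; balance=363461-20926=342535
14. interest=⌊342535·135/10000⌋=4624; principal=25832-4624=21208; balance=342535-21208=321327
15. interest=⌊321327·135/10000⌋=4337; principal=25832-4337=21495; balance=321327-21495=299832
16. interest=⌊299832·135/10000⌋=4047; principal=25832-4047=21785; balance=299832-21785=278047
17. interest=⌊278047·135/10000⌋=3753; principal=25832-3753=22079; balance=278047-22079=255968
18. interest=⌊255968·135/10000⌋=3455; principal=25832-3455=22377; balance=255968-22377=233591
19. interest=⌊233591·135/10000⌋=3153; principal=25832-3153=22679; balance=233591-22679=210912
20. interest=⌊210912·135/10000⌋=2847; principal=25832-2847=22985; balance=210912-22985=187927
21. interest=⌊187927·135/10000⌋=2537; principal=25832-2537=23295; balance=187927-23295=164632
22. interest=⌊164632·135/10000⌋=2222; principal=25832-2222=23610; balance=164632-23610=141022
23. interest=⌊141022·135/10000⌋=1903; principal=25832-1903=23929; balance=141022-23929=117093
24. interest=⌊117093·135/10000⌋=1580; principal=25832-1580=24252; balance=117093-24252=92841
25. interest=⌊92841·135/10000⌋=1253; principal=25832-1253=24579; balance=92841-24579=68262
26. interest=⌊68262·135/10000⌋=921; principal=25832-921=24911; balance=68262-24911=43351
27. interest=⌊43351·135/10000⌋=585; principal=25832-585=25247; balance=43351-25247=18104
28. interest=⌊18104·135/10000⌋=244; principal=min(25832-244,18104)=18104; balance=18104-18104=0

1 8017 17815 576042
2 7776 18056 557986
3 7532 18300 539686
4 7285 18547 521139
5 7035 18797 502342
6 6781 19051 483291
7 6524 19308 463983
8 6263 19569 444414
9 5999 19833 424581
10 5731 20101 404480
11 5460 20372 384108
12 5185 20647 363461
13 4906 20926 342535
14 4624 21208 321327
15 4337 21495 299832
16 4047 21785 278047
17 3753 22079 255968
18 3455 22377 233591
19 3153 22679 210912
20 2847 22985 187927
21 2537 23295 164632
22 2222 23610 141022
23 1903 23929 117093
24 1580 24252 92841
25 1253 24579 68262
26 921 24911 43351
27 585 25247 18104
28 244 18104 0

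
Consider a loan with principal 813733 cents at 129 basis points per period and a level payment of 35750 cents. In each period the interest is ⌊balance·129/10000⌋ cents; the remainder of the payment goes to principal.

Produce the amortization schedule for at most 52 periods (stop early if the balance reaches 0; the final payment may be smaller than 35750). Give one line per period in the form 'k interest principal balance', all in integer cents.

1 10497 25253 788480
2 10171 25579 762901
3 9841 25909 736992
4 9507 26243 710749
5 9168 26582 684167
6 8825 26925 657242
7 8478 27272 629970
8 8126 27624 602346
9 7770 27980 574366
10 7409 28341 546025
11 7043 28707 517318
12 6673 29077 488241
13 6298 29452 458789
14 5918 29832 428957
15 5533 30217 398740
16 5143 30607 368133
17 4748 31002 337131
18 4348 31402 305729
19 3943 31807 273922
20 3533 32217 241705
21 3117 32633 209072
22 2697 33053 176019
23 2270 33480 142539
24 1838 33912 108627
25 1401 34349 74278
26 958 34792 39486
27 509 35241 4245
28 54 4245 0

1. interest=⌊813733·129/10000⌋=10497; principal=35750-10497=25253; balance=813733-25253=788480
2. interest=⌊788480·129/10000⌋=10171; principal=35750-10171=25579; balance=788480-25579=762901
3. interest=⌊762901·129/10000⌋=9841; principal=35750-9841=25909; balance=762901-25909=736992
4. interest=⌊736992·129/10000⌋=9507; principal=35750-9507=26243; balance=736992-26243=710749
5. interest=⌊710749·129/10000⌋=9168; principal=35750-9168=26582; balance=710749-26582=684167
6. interest=⌊684167·129/10000⌋=8825; principal=35750-8825=26925; balance=684167-26925=657242
7. interest=⌊657242·129/10000⌋=8478; principal=35750-8478=27272; balance=657242-27272=629970
8. interest=⌊629970·129/10000⌋=8126; principal=35750-8126=27624; balance=629970-27624=602346
9. interest=⌊602346·129/10000⌋=7770; principal=35750-7770=27980; balance=602346-27980=574366
10. interest=⌊574366·129/10000⌋=7409; principal=35750-7409=28341; balance=574366-28341=546025
11. interest=⌊546025·129/10000⌋=7043; principal=35750-7043=28707; balance=546025-28707=517318
12. interest=⌊517318·129/10000⌋=6673; principal=35750-6673=29077; balance=517318-29077=488241
13. interest=⌊488241·129/10000⌋=6298; principal=35750-6298=29452; balance=488241-29452=458789
14. interest=⌊458789·129/10000⌋=5918; principal=35750-5918=29832; balance=458789-29832=428957
15. interest=⌊428957·129/10000⌋=5533; principal=35750-5533=30217; balance=428957-30217=398740
16. interest=⌊398740·129/10000⌋=5143; principal=35750-5143=30607; balance=398740-30607=368133
17. interest=⌊368133·129/10000⌋=4748; principal=35750-4748=31002; balance=368133-31002=337131
18. interest=⌊337131·129/10000⌋=4348; principal=35750-4348=31402; balance=337131-31402=305729
19. interest=⌊305729·129/10000⌋=3943; principal=35750-3943=31807; balance=305729-31807=273922
20. interest=⌊273922·129/10000⌋=3533; principal=35750-3533=32217; balance=273922-32217=241705
21. interest=⌊241705·129/10000⌋=3117; principal=35750-3117=32633; balance=241705-32633=209072
22. interest=⌊209072·129/10000⌋=2697; principal=35750-2697=33053; balance=209072-33053=176019
23. interest=⌊176019·129/10000⌋=2270; principal=35750-2270=33480; balance=176019-33480=142539
24. interest=⌊142539·129/10000⌋=1838; principal=35750-1838=33912; balance=142539-33912=108627
25. interest=⌊108627·129/10000⌋=1401; principal=35750-1401=34349; balance=108627-34349=74278
26. interest=⌊74278·129/10000⌋=958; principal=35750-958=34792; balance=74278-34792=39486
27. interest=⌊39486·129/10000⌋=509; principal=35750-509=35241; balance=39486-35241=4245
28. interest=⌊4245·129/10000⌋=54; principal=min(35750-54,4245)=4245; balance=4245-4245=0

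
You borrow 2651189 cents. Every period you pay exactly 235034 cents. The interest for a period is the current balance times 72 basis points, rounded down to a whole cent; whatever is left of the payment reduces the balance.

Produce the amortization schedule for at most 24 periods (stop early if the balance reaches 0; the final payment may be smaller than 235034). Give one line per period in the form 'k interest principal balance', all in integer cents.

1 19088 215946 2435243
2 17533 217501 2217742
3 15967 219067 1998675
4 14390 220644 1778031
5 12801 222233 1555798
6 11201 223833 1331965
7 9590 225444 1106521
8 7966 227068 879453
9 6332 228702 650751
10 4685 230349 420402
11 3026 232008 188394
12 1356 188394 0

1. interest=⌊2651189·72/10000⌋=19088; principal=235034-19088=215946; balance=2651189-215946=2435243
2. interest=⌊2435243·72/10000⌋=17533; principal=235034-17533=217501; balance=2435243-217501=2217742
3. interest=⌊2217742·72/10000⌋=15967; principal=235034-15967=219067; balance=2217742-219067=1998675
4. interest=⌊1998675·72/10000⌋=14390; principal=235034-14390=220644; balance=1998675-220644=1778031
5. interest=⌊1778031·72/10000⌋=12801; principal=235034-12801=222233; balance=1778031-222233=1555798
6. interest=⌊1555798·72/10000⌋=11201; principal=235034-11201=223833; balance=1555798-223833=1331965
7. interest=⌊1331965·72/10000⌋=9590; principal=235034-9590=225444; balance=1331965-225444=1106521
8. interest=⌊1106521·72/10000⌋=7966; principal=235034-7966=227068; balance=1106521-227068=879453
9. interest=⌊879453·72/10000⌋=6332; principal=235034-6332=228702; balance=879453-228702=650751
10. interest=⌊650751·72/10000⌋=4685; principal=235034-4685=230349; balance=650751-230349=420402
11. interest=⌊420402·72/10000⌋=3026; principal=235034-3026=232008; balance=420402-232008=188394
12. interest=⌊188394·72/10000⌋=1356; principal=min(235034-1356,188394)=188394; balance=188394-188394=0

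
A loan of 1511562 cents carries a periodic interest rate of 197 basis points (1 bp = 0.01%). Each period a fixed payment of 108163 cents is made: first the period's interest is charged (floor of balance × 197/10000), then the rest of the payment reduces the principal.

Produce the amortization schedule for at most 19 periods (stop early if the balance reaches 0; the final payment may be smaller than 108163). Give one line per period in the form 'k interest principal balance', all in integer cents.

1 29777 78386 1433176
2 28233 79930 1353246
3 26658 81505 1271741
4 25053 83110 1188631
5 23416 84747 1103884
6 21746 86417 1017467
7 20044 88119 929348
8 18308 89855 839493
9 16538 91625 747868
10 14732 93431 654437
11 12892 95271 559166
12 11015 97148 462018
13 9101 99062 362956
14 7150 101013 261943
15 5160 103003 158940
16 3131 105032 53908
17 1061 53908 0

1. interest=⌊1511562·197/10000⌋=29777; principal=108163-29777=78386; balance=1511562-78386=1433176
2. interest=⌊1433176·197/10000⌋=28233; principal=108163-28233=79930; balance=1433176-79930=1353246
3. interest=⌊1353246·197/10000⌋=26658; principal=108163-26658=81505; balance=1353246-81505=1271741
4. interest=⌊1271741·197/10000⌋=25053; principal=108163-25053=83110; balance=1271741-83110=1188631
5. interest=⌊1188631·197/10000⌋=23416; principal=108163-23416=84747; balance=1188631-84747=1103884
6. interest=⌊1103884·197/10000⌋=21746; principal=108163-21746=86417; balance=1103884-86417=1017467
7. interest=⌊1017467·197/10000⌋=20044; principal=108163-20044=88119; balance=1017467-88119=929348
8. interest=⌊929348·197/10000⌋=18308; principal=108163-18308=89855; balance=929348-89855=839493
9. interest=⌊839493·197/10000⌋=16538; principal=108163-16538=91625; balance=839493-91625=747868
10. interest=⌊747868·197/10000⌋=14732; principal=108163-14732=93431; balance=747868-93431=654437
11. interest=⌊654437·197/10000⌋=12892; principal=108163-12892=95271; balance=654437-95271=559166
12. interest=⌊559166·197/10000⌋=11015; principal=108163-11015=97148; balance=559166-97148=462018
13. interest=⌊462018·197/10000⌋=9101; principal=108163-9101=99062; balance=462018-99062=362956
14. interest=⌊362956·197/10000⌋=7150; principal=108163-7150=101013; balance=362956-101013=261943
15. interest=⌊261943·197/10000⌋=5160; principal=108163-5160=103003; balance=261943-103003=158940
16. interest=⌊158940·197/10000⌋=3131; principal=108163-3131=105032; balance=158940-105032=53908
17. interest=⌊53908·197/10000⌋=1061; principal=min(108163-1061,53908)=53908; balance=53908-53908=0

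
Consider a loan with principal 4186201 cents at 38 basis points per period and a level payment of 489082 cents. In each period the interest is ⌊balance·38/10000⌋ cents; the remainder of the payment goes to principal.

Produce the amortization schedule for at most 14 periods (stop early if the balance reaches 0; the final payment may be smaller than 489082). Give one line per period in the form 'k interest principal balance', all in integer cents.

1. interest=⌊4186201·38/10000⌋=15907; principal=489082-15907=473175; balance=4186201-473175=3713026
2. interest=⌊3713026·38/10000⌋=14109; principal=489082-14109=474973; balance=3713026-474973=3238053
3. interest=⌊3238053·38/10000⌋=12304; principal=489082-12304=476778; balance=3238053-476778=2761275
4. interest=⌊2761275·38/10000⌋=10492; principal=489082-10492=478590; balance=2761275-478590=2282685
5. interest=⌊2282685·38/10000⌋=8674; principal=489082-8674=480408; balance=2282685-480408=1802277
6. interest=⌊1802277·38/10000⌋=6848; principal=489082-6848=482234; balance=1802277-482234=1320043
7. interest=⌊1320043·38/10000⌋=5016; principal=489082-5016=484066; balance=1320043-484066=835977
8. interest=⌊835977·38/10000⌋=3176; principal=489082-3176=485906; balance=835977-485906=350071
9. interest=⌊350071·38/10000⌋=1330; principal=min(489082-1330,350071)=350071; balance=350071-350071=0

1 15907 473175 3713026
2 14109 474973 3238053
3 12304 476778 2761275
4 10492 478590 2282685
5 8674 480408 1802277
6 6848 482234 1320043
7 5016 484066 835977
8 3176 485906 350071
9 1330 350071 0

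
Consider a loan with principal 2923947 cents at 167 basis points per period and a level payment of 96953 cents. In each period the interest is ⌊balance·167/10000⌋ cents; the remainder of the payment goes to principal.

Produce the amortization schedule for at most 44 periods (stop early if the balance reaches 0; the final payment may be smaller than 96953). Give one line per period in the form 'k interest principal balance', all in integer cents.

1. interest=⌊2923947·167/10000⌋=48829; principal=96953-48829=48124; balance=2923947-48124=2875823
2. interest=⌊2875823·167/10000⌋=48026; principal=96953-48026=48927; balance=2875823-48927=2826896
3. interest=⌊2826896·167/10000⌋=47209; principal=96953-47209=49744; balance=2826896-49744=2777152
4. interest=⌊2777152·167/10000⌋=46378; principal=96953-46378=50575; balance=2777152-50575=2726577
5. interest=⌊2726577·167/10000⌋=45533; principal=96953-45533=51420; balance=2726577-51420=2675157
6. interest=⌊2675157·167/10000⌋=44675; principal=96953-44675=52278; balance=2675157-52278=2622879
7. interest=⌊2622879·167/10000⌋=43802; principal=96953-43802=53151; balance=2622879-53151=2569728
8. interest=⌊2569728·167/10000⌋=42914; principal=96953-42914=54039; balance=2569728-54039=2515689
9. interest=⌊2515689·167/10000⌋=42012; principal=96953-42012=54941; balance=2515689-54941=2460748
10. interest=⌊2460748·167/10000⌋=41094; principal=96953-41094=55859; balance=2460748-55859=2404889
11. interest=⌊2404889·167/10000⌋=40161; principal=96953-40161=56792; balance=2404889-56792=2348097
12. interest=⌊2348097·167/10000⌋=39213; principal=96953-39213=57740; balance=2348097-57740=2290357
13. interest=⌊2290357·167/10000⌋=38248; principal=96953-38248=58705; balance=2290357-58705=2231652
14. interest=⌊2231652·167/10000⌋=37268; principal=96953-37268=59685; balance=2231652-59685=2171967
15. interest=⌊2171967·167/10000⌋=36271; principal=96953-36271=60682; balance=2171967-60682=2111285
16. interest=⌊2111285·167/10000⌋=35258; principal=96953-35258=61695; balance=2111285-61695=2049590
17. interest=⌊2049590·167/10000⌋=34228; principal=96953-34228=62725; balance=2049590-62725=1986865
18. interest=⌊1986865·167/10000⌋=33180; principal=96953-33180=63773; balance=1986865-63773=1923092
19. interest=⌊1923092·167/10000⌋=32115; principal=96953-32115=64838; balance=1923092-64838=1858254
20. interest=⌊1858254·167/10000⌋=31032; principal=96953-31032=65921; balance=1858254-65921=1792333
21. interest=⌊1792333·167/10000⌋=29931; principal=96953-29931=67022; balance=1792333-67022=1725311
22. interest=⌊1725311·167/10000⌋=28812; principal=96953-28812=68141; balance=1725311-68141=1657170
23. interest=⌊1657170·167/10000⌋=27674; principal=96953-27674=69279; balance=1657170-69279=1587891
24. interest=⌊1587891·167/10000⌋=26517; principal=96953-26517=70436; balance=1587891-70436=1517455
25. interest=⌊1517455·167/10000⌋=25341; principal=96953-25341=71612; balance=1517455-71612=1445843
26. interest=⌊1445843·167/10000⌋=24145; principal=96953-24145=72808; balance=1445843-72808=1373035
27. interest=⌊1373035·167/10000⌋=22929; principal=96953-22929=74024; balance=1373035-74024=1299011
28. interest=⌊1299011·167/10000⌋=21693; principal=96953-21693=75260; balance=1299011-75260=1223751
29. interest=⌊1223751·167/10000⌋=20436; principal=96953-20436=76517; balance=1223751-76517=1147234
30. interest=⌊1147234·167/10000⌋=19158; principal=96953-19158=77795; balance=1147234-77795=1069439
31. interest=⌊1069439·167/10000⌋=17859; principal=96953-17859=79094; balance=1069439-79094=990345
32. interest=⌊990345·167/10000⌋=16538; principal=96953-16538=80415; balance=990345-80415=909930
33. interest=⌊909930·167/10000⌋=15195; principal=96953-15195=81758; balance=909930-81758=828172
34. interest=⌊828172·167/10000⌋=13830; principal=96953-13830=83123; balance=828172-83123=745049
35. interest=⌊745049·167/10000⌋=12442; principal=96953-12442=84511; balance=745049-84511=660538
36. interest=⌊660538·167/10000⌋=11030; principal=96953-11030=85923; balance=660538-85923=574615
37. interest=⌊574615·167/10000⌋=9596; principal=96953-9596=87357; balance=574615-87357=487258
38. interest=⌊487258·167/10000⌋=8137; principal=96953-8137=88816; balance=487258-88816=398442
39. interest=⌊398442·167/10000⌋=6653; principal=96953-6653=90300; balance=398442-90300=308142
40. interest=⌊308142·167/10000⌋=5145; principal=96953-5145=91808; balance=308142-91808=216334
41. interest=⌊216334·167/10000⌋=3612; principal=96953-3612=93341; balance=216334-93341=122993
42. interest=⌊122993·167/10000⌋=2053; principal=96953-2053=94900; balance=122993-94900=28093
43. interest=⌊28093·167/10000⌋=469; principal=min(96953-469,28093)=28093; balance=28093-28093=0

1 48829 48124 2875823
2 48026 48927 2826896
3 47209 49744 2777152
4 46378 50575 2726577
5 45533 51420 2675157
6 44675 52278 2622879
7 43802 53151 2569728
8 42914 54039 2515689
9 42012 54941 2460748
10 41094 55859 2404889
11 40161 56792 2348097
12 39213 57740 2290357
13 38248 58705 2231652
14 37268 59685 2171967
15 36271 60682 2111285
16 35258 61695 2049590
17 34228 62725 1986865
18 33180 63773 1923092
19 32115 64838 1858254
20 31032 65921 1792333
21 29931 67022 1725311
22 28812 68141 1657170
23 27674 69279 1587891
24 26517 70436 1517455
25 25341 71612 1445843
26 24145 72808 1373035
27 22929 74024 1299011
28 21693 75260 1223751
29 20436 76517 1147234
30 19158 77795 1069439
31 17859 79094 990345
32 16538 80415 909930
33 15195 81758 828172
34 13830 83123 745049
35 12442 84511 660538
36 11030 85923 574615
37 9596 87357 487258
38 8137 88816 398442
39 6653 90300 308142
40 5145 91808 216334
41 3612 93341 122993
42 2053 94900 28093
43 469 28093 0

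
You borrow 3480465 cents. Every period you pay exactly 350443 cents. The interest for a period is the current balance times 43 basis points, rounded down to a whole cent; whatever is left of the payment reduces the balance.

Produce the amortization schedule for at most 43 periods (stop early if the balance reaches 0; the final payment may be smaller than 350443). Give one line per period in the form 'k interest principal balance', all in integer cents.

1. interest=⌊3480465·43/10000⌋=14965; principal=350443-14965=335478; balance=3480465-335478=3144987
2. interest=⌊3144987·43/10000⌋=13523; principal=350443-13523=336920; balance=3144987-336920=2808067
3. interest=⌊2808067·43/10000⌋=12074; principal=350443-12074=338369; balance=2808067-338369=2469698
4. interest=⌊2469698·43/10000⌋=10619; principal=350443-10619=339824; balance=2469698-339824=2129874
5. interest=⌊2129874·43/10000⌋=9158; principal=350443-9158=341285; balance=2129874-341285=1788589
6. interest=⌊1788589·43/10000⌋=7690; principal=350443-7690=342753; balance=1788589-342753=1445836
7. interest=⌊1445836·43/10000⌋=6217; principal=350443-6217=344226; balance=1445836-344226=1101610
8. interest=⌊1101610·43/10000⌋=4736; principal=350443-4736=345707; balance=1101610-345707=755903
9. interest=⌊755903·43/10000⌋=3250; principal=350443-3250=347193; balance=755903-347193=408710
10. interest=⌊408710·43/10000⌋=1757; principal=350443-1757=348686; balance=408710-348686=60024
11. interest=⌊60024·43/10000⌋=258; principal=min(350443-258,60024)=60024; balance=60024-60024=0

1 14965 335478 3144987
2 13523 336920 2808067
3 12074 338369 2469698
4 10619 339824 2129874
5 9158 341285 1788589
6 7690 342753 1445836
7 6217 344226 1101610
8 4736 345707 755903
9 3250 347193 408710
10 1757 348686 60024
11 258 60024 0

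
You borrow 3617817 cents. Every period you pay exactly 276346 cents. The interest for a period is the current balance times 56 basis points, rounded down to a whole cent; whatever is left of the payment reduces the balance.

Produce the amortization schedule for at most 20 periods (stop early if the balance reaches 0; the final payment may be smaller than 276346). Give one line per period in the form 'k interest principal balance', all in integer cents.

1 20259 256087 3361730
2 18825 257521 3104209
3 17383 258963 2845246
4 15933 260413 2584833
5 14475 261871 2322962
6 13008 263338 2059624
7 11533 264813 1794811
8 10050 266296 1528515
9 8559 267787 1260728
10 7060 269286 991442
11 5552 270794 720648
12 4035 272311 448337
13 2510 273836 174501
14 977 174501 0

1. interest=⌊3617817·56/10000⌋=20259; principal=276346-20259=256087; balance=3617817-256087=3361730
2. interest=⌊3361730·56/10000⌋=18825; principal=276346-18825=257521; balance=3361730-257521=3104209
3. interest=⌊3104209·56/10000⌋=17383; principal=276346-17383=258963; balance=3104209-258963=2845246
4. interest=⌊2845246·56/10000⌋=15933; principal=276346-15933=260413; balance=2845246-260413=2584833
5. interest=⌊2584833·56/10000⌋=14475; principal=276346-14475=261871; balance=2584833-261871=2322962
6. interest=⌊2322962·56/10000⌋=13008; principal=276346-13008=263338; balance=2322962-263338=2059624
7. interest=⌊2059624·56/10000⌋=11533; principal=276346-11533=264813; balance=2059624-264813=1794811
8. interest=⌊1794811·56/10000⌋=10050; principal=276346-10050=266296; balance=1794811-266296=1528515
9. interest=⌊1528515·56/10000⌋=8559; principal=276346-8559=267787; balance=1528515-267787=1260728
10. interest=⌊1260728·56/10000⌋=7060; principal=276346-7060=269286; balance=1260728-269286=991442
11. interest=⌊991442·56/10000⌋=5552; principal=276346-5552=270794; balance=991442-270794=720648
12. interest=⌊720648·56/10000⌋=4035; principal=276346-4035=272311; balance=720648-272311=448337
13. interest=⌊448337·56/10000⌋=2510; principal=276346-2510=273836; balance=448337-273836=174501
14. interest=⌊174501·56/10000⌋=977; principal=min(276346-977,174501)=174501; balance=174501-174501=0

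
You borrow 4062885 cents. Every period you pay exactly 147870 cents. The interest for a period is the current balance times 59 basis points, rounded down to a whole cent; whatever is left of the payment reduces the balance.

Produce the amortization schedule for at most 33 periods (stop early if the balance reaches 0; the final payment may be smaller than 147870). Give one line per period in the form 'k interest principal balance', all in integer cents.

1 23971 123899 3938986
2 23240 124630 3814356
3 22504 125366 3688990
4 21765 126105 3562885
5 21021 126849 3436036
6 20272 127598 3308438
7 19519 128351 3180087
8 18762 129108 3050979
9 18000 129870 2921109
10 17234 130636 2790473
11 16463 131407 2659066
12 15688 132182 2526884
13 14908 132962 2393922
14 14124 133746 2260176
15 13335 134535 2125641
16 12541 135329 1990312
17 11742 136128 1854184
18 10939 136931 1717253
19 10131 137739 1579514
20 9319 138551 1440963
21 8501 139369 1301594
22 7679 140191 1161403
23 6852 141018 1020385
24 6020 141850 878535
25 5183 142687 735848
26 4341 143529 592319
27 3494 144376 447943
28 2642 145228 302715
29 1786 146084 156631
30 924 146946 9685
31 57 9685 0

1. interest=⌊4062885·59/10000⌋=23971; principal=147870-23971=123899; balance=4062885-123899=3938986
2. interest=⌊3938986·59/10000⌋=23240; principal=147870-23240=124630; balance=3938986-124630=3814356
3. interest=⌊3814356·59/10000⌋=22504; principal=147870-22504=125366; balance=3814356-125366=3688990
4. interest=⌊3688990·59/10000⌋=21765; principal=147870-21765=126105; balance=3688990-126105=3562885
5. interest=⌊3562885·59/10000⌋=21021; principal=147870-21021=126849; balance=3562885-126849=3436036
6. interest=⌊3436036·59/10000⌋=20272; principal=147870-20272=127598; balance=3436036-127598=3308438
7. interest=⌊3308438·59/10000⌋=19519; principal=147870-19519=128351; balance=3308438-128351=3180087
8. interest=⌊3180087·59/10000⌋=18762; principal=147870-18762=129108; balance=3180087-129108=3050979
9. interest=⌊3050979·59/10000⌋=18000; principal=147870-18000=129870; balance=3050979-129870=2921109
10. interest=⌊2921109·59/10000⌋=17234; principal=147870-17234=130636; balance=2921109-130636=2790473
11. interest=⌊2790473·59/10000⌋=16463; principal=147870-16463=131407; balance=2790473-131407=2659066
12. interest=⌊2659066·59/10000⌋=15688; principal=147870-15688=132182; balance=2659066-132182=2526884
13. interest=⌊2526884·59/10000⌋=14908; principal=147870-14908=132962; balance=2526884-132962=2393922
14. interest=⌊2393922·59/10000⌋=14124; principal=147870-14124=133746; balance=2393922-133746=2260176
15. interest=⌊2260176·59/10000⌋=13335; principal=147870-13335=134535; balance=2260176-134535=2125641
16. interest=⌊2125641·59/10000⌋=12541; principal=147870-12541=135329; balance=2125641-135329=1990312
17. interest=⌊1990312·59/10000⌋=11742; principal=147870-11742=136128; balance=1990312-136128=1854184
18. interest=⌊1854184·59/10000⌋=10939; principal=147870-10939=136931; balance=1854184-136931=1717253
19. interest=⌊1717253·59/10000⌋=10131; principal=147870-10131=137739; balance=1717253-137739=1579514
20. interest=⌊1579514·59/10000⌋=9319; principal=147870-9319=138551; balance=1579514-138551=1440963
21. interest=⌊1440963·59/10000⌋=8501; principal=147870-8501=139369; balance=1440963-139369=1301594
22. interest=⌊1301594·59/10000⌋=7679; principal=147870-7679=140191; balance=1301594-140191=1161403
23. interest=⌊1161403·59/10000⌋=6852; principal=147870-6852=141018; balance=1161403-141018=1020385
24. interest=⌊1020385·59/10000⌋=6020; principal=147870-6020=141850; balance=1020385-141850=878535
25. interest=⌊878535·59/10000⌋=5183; principal=147870-5183=142687; balance=878535-142687=735848
26. interest=⌊735848·59/10000⌋=4341; principal=147870-4341=143529; balance=735848-143529=592319
27. interest=⌊592319·59/10000⌋=3494; principal=147870-3494=144376; balance=592319-144376=447943
28. interest=⌊447943·59/10000⌋=2642; principal=147870-2642=145228; balance=447943-145228=302715
29. interest=⌊302715·59/10000⌋=1786; principal=147870-1786=146084; balance=302715-146084=156631
30. interest=⌊156631·59/10000⌋=924; principal=147870-924=146946; balance=156631-146946=9685
31. interest=⌊9685·59/10000⌋=57; principal=min(147870-57,9685)=9685; balance=9685-9685=0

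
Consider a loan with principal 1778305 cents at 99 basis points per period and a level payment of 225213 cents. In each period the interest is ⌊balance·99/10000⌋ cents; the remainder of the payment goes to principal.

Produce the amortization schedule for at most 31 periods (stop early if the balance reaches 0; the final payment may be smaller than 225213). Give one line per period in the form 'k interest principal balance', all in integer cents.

1 17605 207608 1570697
2 15549 209664 1361033
3 13474 211739 1149294
4 11378 213835 935459
5 9261 215952 719507
6 7123 218090 501417
7 4964 220249 281168
8 2783 222430 58738
9 581 58738 0

1. interest=⌊1778305·99/10000⌋=17605; principal=225213-17605=207608; balance=1778305-207608=1570697
2. interest=⌊1570697·99/10000⌋=15549; principal=225213-15549=209664; balance=1570697-209664=1361033
3. interest=⌊1361033·99/10000⌋=13474; principal=225213-13474=211739; balance=1361033-211739=1149294
4. interest=⌊1149294·99/10000⌋=11378; principal=225213-11378=213835; balance=1149294-213835=935459
5. interest=⌊935459·99/10000⌋=9261; principal=225213-9261=215952; balance=935459-215952=719507
6. interest=⌊719507·99/10000⌋=7123; principal=225213-7123=218090; balance=719507-218090=501417
7. interest=⌊501417·99/10000⌋=4964; principal=225213-4964=220249; balance=501417-220249=281168
8. interest=⌊281168·99/10000⌋=2783; principal=225213-2783=222430; balance=281168-222430=58738
9. interest=⌊58738·99/10000⌋=581; principal=min(225213-581,58738)=58738; balance=58738-58738=0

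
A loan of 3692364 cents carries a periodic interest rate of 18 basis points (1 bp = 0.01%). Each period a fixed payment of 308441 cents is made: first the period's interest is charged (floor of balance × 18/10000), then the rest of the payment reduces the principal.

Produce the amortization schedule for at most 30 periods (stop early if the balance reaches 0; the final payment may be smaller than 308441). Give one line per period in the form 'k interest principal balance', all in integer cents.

1 6646 301795 3390569
2 6103 302338 3088231
3 5558 302883 2785348
4 5013 303428 2481920
5 4467 303974 2177946
6 3920 304521 1873425
7 3372 305069 1568356
8 2823 305618 1262738
9 2272 306169 956569
10 1721 306720 649849
11 1169 307272 342577
12 616 307825 34752
13 62 34752 0

1. interest=⌊3692364·18/10000⌋=6646; principal=308441-6646=301795; balance=3692364-301795=3390569
2. interest=⌊3390569·18/10000⌋=6103; principal=308441-6103=302338; balance=3390569-302338=3088231
3. interest=⌊3088231·18/10000⌋=5558; principal=308441-5558=302883; balance=3088231-302883=2785348
4. interest=⌊2785348·18/10000⌋=5013; principal=308441-5013=303428; balance=2785348-303428=2481920
5. interest=⌊2481920·18/10000⌋=4467; principal=308441-4467=303974; balance=2481920-303974=2177946
6. interest=⌊2177946·18/10000⌋=3920; principal=308441-3920=304521; balance=2177946-304521=1873425
7. interest=⌊1873425·18/10000⌋=3372; principal=308441-3372=305069; balance=1873425-305069=1568356
8. interest=⌊1568356·18/10000⌋=2823; principal=308441-2823=305618; balance=1568356-305618=1262738
9. interest=⌊1262738·18/10000⌋=2272; principal=308441-2272=306169; balance=1262738-306169=956569
10. interest=⌊956569·18/10000⌋=1721; principal=308441-1721=306720; balance=956569-306720=649849
11. interest=⌊649849·18/10000⌋=1169; principal=308441-1169=307272; balance=649849-307272=342577
12. interest=⌊342577·18/10000⌋=616; principal=308441-616=307825; balance=342577-307825=34752
13. interest=⌊34752·18/10000⌋=62; principal=min(308441-62,34752)=34752; balance=34752-34752=0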